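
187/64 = 2 + 59/64 = 2.92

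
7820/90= 782/9  =  86.89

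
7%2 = 1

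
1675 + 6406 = 8081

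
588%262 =64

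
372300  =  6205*60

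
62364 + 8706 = 71070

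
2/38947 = 2/38947 = 0.00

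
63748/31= 2056+12/31  =  2056.39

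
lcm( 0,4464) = 0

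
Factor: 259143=3^1 * 86381^1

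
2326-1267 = 1059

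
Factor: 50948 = 2^2*47^1 * 271^1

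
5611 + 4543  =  10154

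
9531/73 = 130 + 41/73 = 130.56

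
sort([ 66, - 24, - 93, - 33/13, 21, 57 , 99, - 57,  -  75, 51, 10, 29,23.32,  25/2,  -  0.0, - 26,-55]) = [ - 93, - 75,- 57 , - 55,-26, - 24, - 33/13, - 0.0 , 10, 25/2, 21, 23.32,29, 51, 57, 66,99 ]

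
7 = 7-0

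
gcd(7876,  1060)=4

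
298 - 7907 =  - 7609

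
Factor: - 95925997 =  - 29^1 * 31^1*106703^1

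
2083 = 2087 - 4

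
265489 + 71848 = 337337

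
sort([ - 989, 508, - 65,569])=[ - 989, - 65,508, 569 ]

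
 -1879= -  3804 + 1925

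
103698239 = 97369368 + 6328871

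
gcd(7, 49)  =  7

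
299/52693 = 13/2291 = 0.01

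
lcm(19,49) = 931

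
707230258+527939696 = 1235169954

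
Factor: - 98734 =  - 2^1*49367^1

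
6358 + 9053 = 15411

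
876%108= 12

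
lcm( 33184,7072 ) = 431392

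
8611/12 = 8611/12 = 717.58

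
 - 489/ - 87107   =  489/87107 = 0.01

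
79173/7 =11310 + 3/7 = 11310.43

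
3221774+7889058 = 11110832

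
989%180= 89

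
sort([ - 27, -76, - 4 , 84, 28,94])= [ - 76, - 27,  -  4, 28,  84,94] 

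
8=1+7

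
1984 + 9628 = 11612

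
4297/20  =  4297/20 = 214.85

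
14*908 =12712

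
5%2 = 1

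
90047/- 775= - 90047/775 = - 116.19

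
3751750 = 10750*349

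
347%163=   21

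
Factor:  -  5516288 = -2^10*5387^1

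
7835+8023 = 15858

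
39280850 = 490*80165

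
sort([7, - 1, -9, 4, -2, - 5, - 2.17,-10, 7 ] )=[ - 10,  -  9, - 5,  -  2.17, - 2, - 1,4, 7,7] 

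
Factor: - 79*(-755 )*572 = 34116940 = 2^2 * 5^1*11^1*13^1* 79^1*151^1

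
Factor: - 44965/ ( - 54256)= 2^ ( - 4) * 5^1*17^1*23^2*3391^( - 1 ) 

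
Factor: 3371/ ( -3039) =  - 3^ ( - 1 )*1013^( - 1 )*3371^1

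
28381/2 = 14190 + 1/2 = 14190.50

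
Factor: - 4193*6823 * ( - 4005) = 3^2*5^1*7^1*89^1*599^1*6823^1 = 114578400195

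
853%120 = 13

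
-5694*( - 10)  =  56940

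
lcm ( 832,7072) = 14144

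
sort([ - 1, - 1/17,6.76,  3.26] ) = [ - 1, - 1/17,3.26,6.76]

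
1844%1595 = 249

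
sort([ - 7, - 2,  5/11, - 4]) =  [ -7, - 4,- 2 , 5/11 ]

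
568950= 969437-400487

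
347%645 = 347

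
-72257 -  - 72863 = 606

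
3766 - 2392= 1374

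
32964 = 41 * 804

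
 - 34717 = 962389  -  997106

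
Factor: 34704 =2^4*3^2 * 241^1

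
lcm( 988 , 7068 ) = 91884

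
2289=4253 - 1964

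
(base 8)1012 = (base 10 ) 522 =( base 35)ew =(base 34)FC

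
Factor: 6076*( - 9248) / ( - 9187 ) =2^7*7^2*17^2*31^1*9187^( - 1) = 56190848/9187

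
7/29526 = 1/4218 = 0.00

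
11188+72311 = 83499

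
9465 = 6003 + 3462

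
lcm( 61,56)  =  3416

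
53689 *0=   0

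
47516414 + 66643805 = 114160219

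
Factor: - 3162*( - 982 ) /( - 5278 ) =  - 1552542/2639 = - 2^1*3^1*7^( - 1)*13^( - 1)*17^1 * 29^( - 1 )*31^1 * 491^1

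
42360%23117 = 19243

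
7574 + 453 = 8027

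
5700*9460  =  53922000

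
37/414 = 37/414  =  0.09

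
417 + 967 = 1384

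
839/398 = 2  +  43/398= 2.11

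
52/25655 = 52/25655 = 0.00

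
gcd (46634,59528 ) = 14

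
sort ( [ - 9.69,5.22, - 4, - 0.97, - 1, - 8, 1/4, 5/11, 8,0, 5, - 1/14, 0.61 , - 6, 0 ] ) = [ - 9.69 , - 8, - 6, - 4, - 1, - 0.97,  -  1/14 , 0,  0,  1/4, 5/11, 0.61, 5, 5.22, 8]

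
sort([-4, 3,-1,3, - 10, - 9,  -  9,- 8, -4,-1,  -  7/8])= [-10, - 9 , - 9, - 8,-4, - 4, - 1, - 1,-7/8, 3, 3 ]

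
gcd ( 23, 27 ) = 1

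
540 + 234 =774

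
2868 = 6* 478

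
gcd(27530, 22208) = 2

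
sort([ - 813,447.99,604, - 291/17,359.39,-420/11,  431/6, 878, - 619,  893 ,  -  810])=[ - 813,  -  810, - 619, - 420/11, - 291/17 , 431/6,359.39,  447.99 , 604,  878,893]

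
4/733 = 4/733 = 0.01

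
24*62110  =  1490640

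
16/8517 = 16/8517 = 0.00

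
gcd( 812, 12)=4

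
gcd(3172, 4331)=61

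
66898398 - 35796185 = 31102213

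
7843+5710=13553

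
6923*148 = 1024604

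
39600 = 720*55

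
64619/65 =994 + 9/65 = 994.14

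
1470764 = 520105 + 950659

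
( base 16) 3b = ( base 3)2012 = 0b111011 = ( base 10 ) 59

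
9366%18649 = 9366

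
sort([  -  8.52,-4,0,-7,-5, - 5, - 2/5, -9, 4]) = [ - 9, - 8.52, - 7 ,  -  5,-5,-4, - 2/5,  0,4] 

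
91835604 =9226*9954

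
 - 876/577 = -876/577 = - 1.52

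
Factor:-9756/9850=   -  4878/4925=- 2^1 * 3^2*5^(- 2 )*197^(  -  1 )*271^1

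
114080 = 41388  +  72692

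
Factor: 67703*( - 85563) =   -  3^3*79^1*857^1*3169^1=-5792871789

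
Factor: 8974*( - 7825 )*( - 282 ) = 19802477100 = 2^2 * 3^1 * 5^2*7^1 * 47^1*313^1 * 641^1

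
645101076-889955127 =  - 244854051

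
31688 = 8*3961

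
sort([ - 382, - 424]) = [ - 424,-382 ] 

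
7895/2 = 7895/2 = 3947.50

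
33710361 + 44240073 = 77950434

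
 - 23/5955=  - 23/5955  =  -  0.00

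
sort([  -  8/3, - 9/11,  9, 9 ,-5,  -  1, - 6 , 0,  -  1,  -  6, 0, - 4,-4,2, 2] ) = [  -  6, - 6, - 5,  -  4, - 4, - 8/3, - 1,  -  1, - 9/11, 0,0,  2 , 2, 9,9]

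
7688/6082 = 3844/3041 = 1.26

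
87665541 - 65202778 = 22462763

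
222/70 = 111/35 = 3.17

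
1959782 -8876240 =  - 6916458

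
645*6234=4020930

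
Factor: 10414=2^1*41^1*127^1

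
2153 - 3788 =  - 1635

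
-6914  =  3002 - 9916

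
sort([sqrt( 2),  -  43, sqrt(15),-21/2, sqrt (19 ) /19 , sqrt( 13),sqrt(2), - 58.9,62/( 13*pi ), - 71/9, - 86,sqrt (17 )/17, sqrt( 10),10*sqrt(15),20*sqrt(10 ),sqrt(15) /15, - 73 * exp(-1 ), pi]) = [-86, - 58.9, - 43, - 73*exp( - 1 ), - 21/2,  -  71/9,sqrt(19 ) /19,  sqrt( 17 ) /17, sqrt( 15 ) /15, sqrt (2 ),  sqrt( 2 ),62/( 13*pi ), pi , sqrt(10),sqrt( 13), sqrt( 15), 10 * sqrt (15),20*sqrt( 10)]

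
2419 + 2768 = 5187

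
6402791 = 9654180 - 3251389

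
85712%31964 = 21784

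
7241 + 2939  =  10180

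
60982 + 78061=139043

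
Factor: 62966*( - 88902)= - 2^2*3^2*11^1 * 19^1*449^1*1657^1=-5597803332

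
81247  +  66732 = 147979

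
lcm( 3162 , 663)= 41106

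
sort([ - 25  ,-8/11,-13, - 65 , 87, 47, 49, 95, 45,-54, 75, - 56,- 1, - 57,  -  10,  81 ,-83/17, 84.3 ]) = [ - 65, - 57 ,- 56, - 54, - 25,-13,-10, - 83/17,  -  1, - 8/11,45, 47, 49 , 75, 81, 84.3, 87,  95]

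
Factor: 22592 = 2^6*353^1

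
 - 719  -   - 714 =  - 5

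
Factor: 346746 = 2^1*3^1*57791^1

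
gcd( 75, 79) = 1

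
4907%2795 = 2112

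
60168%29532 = 1104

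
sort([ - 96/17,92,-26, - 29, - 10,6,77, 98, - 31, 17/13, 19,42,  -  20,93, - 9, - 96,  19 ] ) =[ - 96, - 31, - 29,-26,-20, - 10, - 9, -96/17,17/13, 6,  19, 19,42, 77,92, 93,98] 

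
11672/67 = 11672/67 = 174.21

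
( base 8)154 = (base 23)4G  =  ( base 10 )108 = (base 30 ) 3i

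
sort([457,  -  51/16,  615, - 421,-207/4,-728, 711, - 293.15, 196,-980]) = [ - 980, - 728,  -  421, - 293.15, - 207/4, - 51/16,  196, 457, 615,711 ]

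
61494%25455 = 10584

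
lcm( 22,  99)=198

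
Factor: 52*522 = 2^3*3^2*13^1 *29^1 = 27144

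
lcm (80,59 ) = 4720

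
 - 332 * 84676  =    -  28112432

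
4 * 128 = 512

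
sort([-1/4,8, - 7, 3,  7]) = [ - 7, - 1/4, 3,7, 8]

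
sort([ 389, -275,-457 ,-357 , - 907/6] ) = [ - 457, -357,- 275, - 907/6,389]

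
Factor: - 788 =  - 2^2*197^1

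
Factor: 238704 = 2^4*3^1 * 4973^1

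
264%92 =80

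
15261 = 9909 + 5352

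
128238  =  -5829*( - 22)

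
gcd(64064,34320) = 2288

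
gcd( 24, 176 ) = 8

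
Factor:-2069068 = - 2^2*517267^1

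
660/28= 23+ 4/7 =23.57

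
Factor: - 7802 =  - 2^1*47^1*83^1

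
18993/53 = 18993/53 =358.36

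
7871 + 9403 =17274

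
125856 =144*874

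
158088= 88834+69254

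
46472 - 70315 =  - 23843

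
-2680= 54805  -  57485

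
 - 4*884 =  - 3536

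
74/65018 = 37/32509= 0.00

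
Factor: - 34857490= - 2^1*5^1*1489^1*2341^1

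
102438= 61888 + 40550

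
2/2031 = 2/2031 = 0.00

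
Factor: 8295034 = 2^1*11^2*151^1*227^1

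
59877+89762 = 149639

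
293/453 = 293/453   =  0.65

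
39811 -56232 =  - 16421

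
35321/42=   35321/42 = 840.98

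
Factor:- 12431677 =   -  79^1*157363^1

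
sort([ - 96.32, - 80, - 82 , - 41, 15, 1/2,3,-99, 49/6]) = [ - 99, -96.32,-82, - 80, - 41, 1/2, 3, 49/6,15]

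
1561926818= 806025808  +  755901010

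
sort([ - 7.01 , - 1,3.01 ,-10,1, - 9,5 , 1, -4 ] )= [-10, - 9, - 7.01, - 4, - 1,1,1 , 3.01, 5 ]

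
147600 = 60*2460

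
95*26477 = 2515315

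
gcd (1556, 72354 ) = 778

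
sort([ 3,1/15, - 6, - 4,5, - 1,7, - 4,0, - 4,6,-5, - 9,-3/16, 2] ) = [- 9, - 6, -5, - 4, - 4, - 4, - 1, - 3/16,0,1/15,2 , 3,5,6,7] 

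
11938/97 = 11938/97  =  123.07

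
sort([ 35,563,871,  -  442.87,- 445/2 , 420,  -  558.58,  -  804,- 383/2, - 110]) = [ -804,-558.58 , - 442.87, -445/2, - 383/2, - 110,35,  420, 563,871 ] 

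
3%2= 1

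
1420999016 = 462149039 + 958849977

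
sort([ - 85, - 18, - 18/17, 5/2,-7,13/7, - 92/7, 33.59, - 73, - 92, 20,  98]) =[ - 92, - 85, - 73 ,-18, - 92/7, - 7, - 18/17,13/7,  5/2, 20,33.59,98]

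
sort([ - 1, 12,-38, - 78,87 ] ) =[ - 78,-38 , - 1,12,87 ]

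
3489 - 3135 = 354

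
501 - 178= 323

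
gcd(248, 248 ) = 248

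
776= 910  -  134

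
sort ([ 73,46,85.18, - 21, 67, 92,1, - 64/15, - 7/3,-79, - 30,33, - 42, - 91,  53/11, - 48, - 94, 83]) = [ - 94, - 91, - 79, - 48, - 42, - 30,-21,-64/15,-7/3,1, 53/11,33, 46,67,73,83, 85.18, 92] 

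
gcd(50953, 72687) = 1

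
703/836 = 37/44=0.84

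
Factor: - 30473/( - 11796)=2^( - 2 )*3^( - 1 )*31^1 =31/12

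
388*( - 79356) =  - 30790128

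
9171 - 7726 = 1445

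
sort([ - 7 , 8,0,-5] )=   [ - 7, -5, 0,8]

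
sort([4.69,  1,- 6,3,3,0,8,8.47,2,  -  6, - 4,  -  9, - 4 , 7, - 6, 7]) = [ - 9, - 6, - 6 ,-6,  -  4, - 4,0,1 , 2,3 , 3,4.69, 7,  7,8, 8.47] 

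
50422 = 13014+37408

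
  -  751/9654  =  -1 + 8903/9654 =- 0.08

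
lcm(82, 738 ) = 738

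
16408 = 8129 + 8279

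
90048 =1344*67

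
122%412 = 122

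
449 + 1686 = 2135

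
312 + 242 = 554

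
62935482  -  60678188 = 2257294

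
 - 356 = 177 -533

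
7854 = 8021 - 167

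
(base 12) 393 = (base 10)543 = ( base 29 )il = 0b1000011111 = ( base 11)454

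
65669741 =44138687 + 21531054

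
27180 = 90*302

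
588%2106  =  588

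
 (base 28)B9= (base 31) a7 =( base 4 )10331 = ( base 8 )475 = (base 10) 317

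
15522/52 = 597/2= 298.50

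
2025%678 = 669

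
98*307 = 30086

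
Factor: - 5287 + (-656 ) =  - 3^1*7^1 * 283^1 = -5943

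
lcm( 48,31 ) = 1488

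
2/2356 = 1/1178  =  0.00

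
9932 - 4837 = 5095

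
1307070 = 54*24205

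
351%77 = 43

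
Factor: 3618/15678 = 3/13 = 3^1*13^(-1 ) 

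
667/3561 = 667/3561 = 0.19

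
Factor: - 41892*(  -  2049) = 85836708 =2^2*3^2*683^1*3491^1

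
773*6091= 4708343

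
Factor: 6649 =61^1*109^1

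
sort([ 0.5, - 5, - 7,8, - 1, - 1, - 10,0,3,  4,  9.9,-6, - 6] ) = [ - 10, -7, - 6,-6 , - 5, - 1,-1,0, 0.5,3, 4, 8,9.9]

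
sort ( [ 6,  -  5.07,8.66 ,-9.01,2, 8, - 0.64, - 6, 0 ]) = [-9.01,  -  6, -5.07, - 0.64, 0, 2, 6, 8 , 8.66 ] 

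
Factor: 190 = 2^1*5^1*19^1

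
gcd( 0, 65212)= 65212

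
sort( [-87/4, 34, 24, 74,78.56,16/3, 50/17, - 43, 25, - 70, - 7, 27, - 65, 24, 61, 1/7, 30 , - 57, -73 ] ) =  [-73, - 70  ,-65,-57, - 43, - 87/4,-7,1/7, 50/17, 16/3, 24, 24, 25,27, 30, 34, 61,74,78.56]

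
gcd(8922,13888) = 2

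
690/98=345/49  =  7.04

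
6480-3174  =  3306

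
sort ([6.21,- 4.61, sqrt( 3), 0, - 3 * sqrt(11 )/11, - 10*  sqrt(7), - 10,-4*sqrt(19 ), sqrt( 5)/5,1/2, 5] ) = [ - 10*sqrt(7), - 4* sqrt ( 19),  -  10, - 4.61, - 3*sqrt(11)/11 , 0, sqrt( 5)/5, 1/2, sqrt (3),5 , 6.21] 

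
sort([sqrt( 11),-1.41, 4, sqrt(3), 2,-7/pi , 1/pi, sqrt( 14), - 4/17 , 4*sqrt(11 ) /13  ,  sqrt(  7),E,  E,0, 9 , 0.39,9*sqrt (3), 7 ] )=[-7/pi ,-1.41,-4/17, 0, 1/pi, 0.39,  4*sqrt(11)/13, sqrt( 3 ),2, sqrt( 7 ),  E, E,sqrt( 11 ), sqrt(14 ), 4,  7,  9, 9*sqrt(3 ) ]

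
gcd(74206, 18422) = 2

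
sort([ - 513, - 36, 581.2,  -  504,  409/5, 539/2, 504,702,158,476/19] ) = [ - 513 , - 504,-36 , 476/19,409/5, 158,  539/2,504, 581.2,702] 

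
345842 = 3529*98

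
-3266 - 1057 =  - 4323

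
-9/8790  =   - 1 + 2927/2930 = -0.00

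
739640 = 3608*205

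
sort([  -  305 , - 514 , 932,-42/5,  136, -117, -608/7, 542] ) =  [ - 514, - 305,  -  117, - 608/7, - 42/5, 136, 542,932 ] 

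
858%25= 8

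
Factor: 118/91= 2^1*7^( - 1 )*13^(-1 )*59^1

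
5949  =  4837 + 1112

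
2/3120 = 1/1560 = 0.00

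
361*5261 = 1899221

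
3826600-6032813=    - 2206213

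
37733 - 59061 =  - 21328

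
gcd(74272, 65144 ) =8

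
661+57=718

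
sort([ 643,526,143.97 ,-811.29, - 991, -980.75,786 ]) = [-991 , - 980.75,  -  811.29,143.97, 526,643,786 ]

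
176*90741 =15970416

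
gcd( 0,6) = 6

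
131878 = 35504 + 96374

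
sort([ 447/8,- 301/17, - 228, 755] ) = [-228, - 301/17, 447/8,755 ] 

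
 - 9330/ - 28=333 + 3/14 = 333.21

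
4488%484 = 132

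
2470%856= 758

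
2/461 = 2/461 = 0.00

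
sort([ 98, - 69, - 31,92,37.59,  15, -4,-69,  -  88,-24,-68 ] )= [ - 88, - 69, - 69, - 68,-31, - 24 ,-4 , 15, 37.59,  92, 98]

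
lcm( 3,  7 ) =21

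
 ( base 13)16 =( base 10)19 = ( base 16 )13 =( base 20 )j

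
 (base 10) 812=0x32c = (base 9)1102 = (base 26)156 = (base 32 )pc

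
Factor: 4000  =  2^5*5^3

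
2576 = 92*28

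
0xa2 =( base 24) 6i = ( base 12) 116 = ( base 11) 138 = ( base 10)162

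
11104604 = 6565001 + 4539603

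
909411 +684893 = 1594304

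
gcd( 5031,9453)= 3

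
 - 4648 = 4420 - 9068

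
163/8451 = 163/8451 = 0.02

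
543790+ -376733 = 167057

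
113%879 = 113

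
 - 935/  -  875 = 1 + 12/175 = 1.07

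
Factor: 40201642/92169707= 2^1*7^( - 1)*13^1*1546217^1 * 13167101^(-1) 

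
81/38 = 2  +  5/38 = 2.13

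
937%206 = 113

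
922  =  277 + 645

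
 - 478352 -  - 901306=422954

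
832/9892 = 208/2473  =  0.08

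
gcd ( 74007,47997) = 9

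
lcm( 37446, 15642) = 1235718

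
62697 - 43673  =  19024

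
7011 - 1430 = 5581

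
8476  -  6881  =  1595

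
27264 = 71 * 384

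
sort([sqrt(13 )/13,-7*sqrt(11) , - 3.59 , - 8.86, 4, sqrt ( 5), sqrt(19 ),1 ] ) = [-7*sqrt( 11 ), - 8.86 , - 3.59,sqrt( 13 ) /13, 1,sqrt(5) , 4,  sqrt(19 )]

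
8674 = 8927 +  - 253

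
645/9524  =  645/9524  =  0.07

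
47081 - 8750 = 38331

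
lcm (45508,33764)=1046684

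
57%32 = 25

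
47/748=47/748 = 0.06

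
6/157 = 6/157 = 0.04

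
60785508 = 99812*609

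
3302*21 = 69342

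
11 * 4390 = 48290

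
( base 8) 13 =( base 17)B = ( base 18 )b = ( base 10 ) 11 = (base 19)B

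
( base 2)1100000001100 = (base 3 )22110000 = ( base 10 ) 6156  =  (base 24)agc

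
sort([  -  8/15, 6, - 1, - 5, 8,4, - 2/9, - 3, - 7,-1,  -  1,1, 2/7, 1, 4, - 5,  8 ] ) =[-7 , - 5, - 5, - 3, - 1, - 1,  -  1, - 8/15, - 2/9,  2/7, 1,1,4,  4, 6,8, 8 ] 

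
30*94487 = 2834610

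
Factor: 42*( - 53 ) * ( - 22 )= 2^2*  3^1* 7^1*11^1*53^1=48972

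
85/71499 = 85/71499 = 0.00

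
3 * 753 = 2259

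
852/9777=284/3259 = 0.09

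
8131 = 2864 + 5267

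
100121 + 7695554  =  7795675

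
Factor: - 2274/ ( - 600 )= 2^( - 2) * 5^( - 2 )*379^1 = 379/100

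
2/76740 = 1/38370=0.00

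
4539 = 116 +4423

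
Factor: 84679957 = 2099^1*40343^1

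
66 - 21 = 45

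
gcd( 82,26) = 2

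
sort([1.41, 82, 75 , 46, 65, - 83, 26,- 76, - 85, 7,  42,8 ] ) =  [ - 85, - 83, - 76, 1.41 , 7, 8,26, 42, 46,65, 75,82]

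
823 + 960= 1783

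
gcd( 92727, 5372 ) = 1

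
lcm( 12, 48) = 48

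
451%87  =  16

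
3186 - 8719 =-5533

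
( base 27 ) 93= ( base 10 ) 246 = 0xf6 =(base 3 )100010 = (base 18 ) dc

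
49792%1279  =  1190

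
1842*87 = 160254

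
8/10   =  4/5 = 0.80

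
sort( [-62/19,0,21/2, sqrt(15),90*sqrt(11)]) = [ - 62/19,0,sqrt (15),  21/2,90*sqrt(11) ]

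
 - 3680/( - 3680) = 1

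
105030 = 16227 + 88803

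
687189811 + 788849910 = 1476039721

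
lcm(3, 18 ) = 18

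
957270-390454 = 566816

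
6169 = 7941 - 1772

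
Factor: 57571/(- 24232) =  - 2^( - 3)*13^(- 1 )*233^(-1)*57571^1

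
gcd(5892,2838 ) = 6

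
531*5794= 3076614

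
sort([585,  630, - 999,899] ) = [-999,585,  630,899] 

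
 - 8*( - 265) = 2120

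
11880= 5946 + 5934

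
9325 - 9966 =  - 641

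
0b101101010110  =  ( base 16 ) b56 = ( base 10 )2902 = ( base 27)3QD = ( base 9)3874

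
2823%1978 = 845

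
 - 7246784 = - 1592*4552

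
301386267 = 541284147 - 239897880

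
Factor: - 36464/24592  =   - 29^( - 1 )*43^1 = - 43/29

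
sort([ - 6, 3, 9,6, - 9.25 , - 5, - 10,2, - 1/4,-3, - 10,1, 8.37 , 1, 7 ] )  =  [ - 10,-10,-9.25,-6,-5,-3 ,-1/4,1,  1, 2, 3,6,  7,8.37, 9 ]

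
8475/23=8475/23 = 368.48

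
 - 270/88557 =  - 90/29519  =  - 0.00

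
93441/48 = 1946+11/16 = 1946.69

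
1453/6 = 1453/6 = 242.17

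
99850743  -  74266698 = 25584045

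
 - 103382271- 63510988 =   -  166893259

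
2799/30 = 933/10 = 93.30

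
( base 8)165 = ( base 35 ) 3c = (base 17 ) 6f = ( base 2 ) 1110101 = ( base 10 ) 117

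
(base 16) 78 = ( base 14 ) 88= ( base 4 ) 1320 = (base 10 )120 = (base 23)55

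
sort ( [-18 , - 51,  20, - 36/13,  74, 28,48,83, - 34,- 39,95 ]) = [ - 51,-39,-34, - 18,-36/13,20,28, 48 , 74,  83,  95 ]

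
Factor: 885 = 3^1* 5^1*59^1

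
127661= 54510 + 73151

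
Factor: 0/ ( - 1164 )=0^1  =  0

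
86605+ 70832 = 157437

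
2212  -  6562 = - 4350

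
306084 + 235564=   541648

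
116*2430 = 281880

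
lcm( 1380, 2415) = 9660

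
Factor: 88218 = 2^1*3^2*13^2 *29^1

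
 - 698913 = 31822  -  730735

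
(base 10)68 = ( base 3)2112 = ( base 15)48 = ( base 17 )40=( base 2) 1000100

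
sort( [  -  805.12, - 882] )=[ - 882 , - 805.12 ]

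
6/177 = 2/59 = 0.03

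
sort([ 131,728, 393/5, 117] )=[ 393/5, 117, 131, 728] 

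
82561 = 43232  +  39329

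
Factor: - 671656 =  -2^3*59^1*1423^1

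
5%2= 1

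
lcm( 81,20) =1620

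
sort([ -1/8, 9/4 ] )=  [-1/8,9/4 ] 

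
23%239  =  23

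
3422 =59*58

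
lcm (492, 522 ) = 42804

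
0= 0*6333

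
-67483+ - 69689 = -137172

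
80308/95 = 80308/95 = 845.35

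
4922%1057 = 694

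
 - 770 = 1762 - 2532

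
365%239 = 126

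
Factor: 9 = 3^2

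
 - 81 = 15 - 96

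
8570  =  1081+7489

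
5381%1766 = 83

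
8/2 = 4 = 4.00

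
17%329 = 17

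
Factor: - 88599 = -3^1*7^1 * 4219^1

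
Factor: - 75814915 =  - 5^1*11^1*577^1*2389^1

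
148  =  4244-4096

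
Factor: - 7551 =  - 3^2*839^1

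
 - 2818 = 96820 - 99638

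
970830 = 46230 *21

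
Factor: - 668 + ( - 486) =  - 1154 = - 2^1 * 577^1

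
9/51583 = 9/51583 = 0.00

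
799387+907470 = 1706857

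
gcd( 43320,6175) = 95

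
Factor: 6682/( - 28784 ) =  - 13/56 = - 2^( - 3 )*7^(  -  1)*13^1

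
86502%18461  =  12658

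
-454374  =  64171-518545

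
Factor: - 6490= -2^1*5^1*11^1*59^1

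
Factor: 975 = 3^1*5^2*13^1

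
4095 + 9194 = 13289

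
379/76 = 379/76 = 4.99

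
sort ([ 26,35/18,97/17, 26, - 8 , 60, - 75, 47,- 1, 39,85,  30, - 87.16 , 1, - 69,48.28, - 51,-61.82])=[ - 87.16, - 75, - 69, - 61.82, - 51, - 8 ,-1, 1,35/18,97/17,  26 , 26,30, 39 , 47, 48.28,60,85 ] 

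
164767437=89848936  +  74918501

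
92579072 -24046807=68532265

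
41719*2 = 83438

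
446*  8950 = 3991700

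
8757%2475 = 1332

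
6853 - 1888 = 4965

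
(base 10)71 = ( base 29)2d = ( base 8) 107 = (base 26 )2j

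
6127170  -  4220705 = 1906465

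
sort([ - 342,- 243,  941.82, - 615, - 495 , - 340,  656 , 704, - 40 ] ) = [ - 615, - 495, - 342, - 340, - 243, - 40,  656,704,941.82]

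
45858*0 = 0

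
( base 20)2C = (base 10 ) 52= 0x34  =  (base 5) 202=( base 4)310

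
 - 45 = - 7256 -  - 7211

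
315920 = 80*3949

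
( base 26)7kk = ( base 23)9m5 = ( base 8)12230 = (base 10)5272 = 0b1010010011000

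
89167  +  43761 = 132928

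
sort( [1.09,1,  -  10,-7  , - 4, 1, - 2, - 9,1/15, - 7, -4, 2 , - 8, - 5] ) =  [ - 10, - 9,- 8 , - 7, - 7, - 5, - 4,-4, - 2,1/15,1,1 , 1.09, 2] 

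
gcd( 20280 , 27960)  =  120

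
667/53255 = 667/53255  =  0.01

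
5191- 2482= 2709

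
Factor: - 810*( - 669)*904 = 2^4*3^5*5^1 * 113^1*223^1 = 489868560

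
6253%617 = 83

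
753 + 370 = 1123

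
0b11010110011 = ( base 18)555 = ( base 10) 1715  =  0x6b3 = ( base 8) 3263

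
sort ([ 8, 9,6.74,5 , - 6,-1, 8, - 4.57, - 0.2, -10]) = [ - 10, - 6, - 4.57, - 1,-0.2, 5 , 6.74,8, 8,9 ]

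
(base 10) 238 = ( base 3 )22211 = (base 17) E0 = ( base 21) b7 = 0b11101110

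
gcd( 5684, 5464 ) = 4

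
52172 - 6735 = 45437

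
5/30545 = 1/6109 = 0.00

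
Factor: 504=2^3  *  3^2 *7^1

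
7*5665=39655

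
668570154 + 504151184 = 1172721338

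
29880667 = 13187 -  -29867480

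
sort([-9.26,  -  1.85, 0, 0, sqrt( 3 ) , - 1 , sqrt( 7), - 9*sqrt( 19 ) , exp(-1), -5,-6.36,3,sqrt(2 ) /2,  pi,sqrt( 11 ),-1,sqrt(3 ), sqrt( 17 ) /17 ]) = [ - 9*sqrt(19 ) , - 9.26,-6.36,  -  5,-1.85,-1, - 1,0, 0,sqrt (17)/17, exp( - 1 ) , sqrt( 2 )/2,sqrt(3),  sqrt ( 3),sqrt( 7 ), 3,pi , sqrt(11)]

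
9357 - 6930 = 2427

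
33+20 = 53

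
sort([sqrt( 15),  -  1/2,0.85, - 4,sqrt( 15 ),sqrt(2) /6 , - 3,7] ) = [ - 4, - 3, - 1/2,sqrt( 2)/6, 0.85,sqrt(15), sqrt( 15 ), 7 ]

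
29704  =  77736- 48032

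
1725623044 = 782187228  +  943435816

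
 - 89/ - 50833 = 89/50833 = 0.00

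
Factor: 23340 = 2^2*3^1 * 5^1 * 389^1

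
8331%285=66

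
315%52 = 3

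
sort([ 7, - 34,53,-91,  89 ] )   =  [ - 91, - 34, 7,  53, 89]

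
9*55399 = 498591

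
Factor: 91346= 2^1*45673^1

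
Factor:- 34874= - 2^1*7^1*47^1*53^1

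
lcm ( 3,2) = 6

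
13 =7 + 6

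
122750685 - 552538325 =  - 429787640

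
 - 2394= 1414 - 3808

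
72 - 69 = 3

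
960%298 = 66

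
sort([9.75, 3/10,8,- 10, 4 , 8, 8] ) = [ - 10, 3/10, 4,8, 8,  8,9.75]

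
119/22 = 5 + 9/22 = 5.41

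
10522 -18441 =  -7919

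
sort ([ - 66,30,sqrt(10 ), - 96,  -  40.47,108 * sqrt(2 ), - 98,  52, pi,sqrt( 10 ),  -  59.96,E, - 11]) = [ - 98, - 96, - 66, - 59.96, - 40.47, - 11, E, pi,sqrt(10),sqrt( 10 ),30 , 52, 108*sqrt ( 2) ] 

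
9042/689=9042/689  =  13.12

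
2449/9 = 272+1/9 = 272.11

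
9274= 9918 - 644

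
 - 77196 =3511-80707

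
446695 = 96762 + 349933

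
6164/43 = 143 + 15/43= 143.35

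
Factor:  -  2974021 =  - 1297^1*2293^1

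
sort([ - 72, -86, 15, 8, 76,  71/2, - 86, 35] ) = [-86, - 86, - 72, 8,15, 35, 71/2,76 ]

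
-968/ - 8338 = 44/379= 0.12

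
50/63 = 50/63 = 0.79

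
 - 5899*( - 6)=35394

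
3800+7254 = 11054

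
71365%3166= 1713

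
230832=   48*4809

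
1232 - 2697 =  - 1465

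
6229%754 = 197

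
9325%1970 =1445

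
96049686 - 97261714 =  - 1212028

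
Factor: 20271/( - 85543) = -3^1*29^1 *131^ (-1)*233^1*653^(-1)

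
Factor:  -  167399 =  - 17^1*43^1*229^1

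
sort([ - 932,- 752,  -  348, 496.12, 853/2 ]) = [ - 932, - 752, - 348, 853/2, 496.12] 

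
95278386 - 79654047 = 15624339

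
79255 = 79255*1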